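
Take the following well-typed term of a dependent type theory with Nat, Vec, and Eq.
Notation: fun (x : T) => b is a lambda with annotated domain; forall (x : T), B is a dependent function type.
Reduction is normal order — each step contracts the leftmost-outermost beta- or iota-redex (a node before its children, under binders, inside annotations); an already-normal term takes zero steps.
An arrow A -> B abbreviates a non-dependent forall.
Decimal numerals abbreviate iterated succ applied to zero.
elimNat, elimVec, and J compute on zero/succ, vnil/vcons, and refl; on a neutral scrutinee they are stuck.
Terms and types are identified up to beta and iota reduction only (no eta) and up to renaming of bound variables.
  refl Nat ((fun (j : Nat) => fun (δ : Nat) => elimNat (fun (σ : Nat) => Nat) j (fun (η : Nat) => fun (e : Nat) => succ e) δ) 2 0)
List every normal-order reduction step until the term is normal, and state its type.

reduction (normal order):
  refl Nat ((fun (j : Nat) => fun (δ : Nat) => elimNat (fun (σ : Nat) => Nat) j (fun (η : Nat) => fun (e : Nat) => succ e) δ) 2 0)
  ~> refl Nat ((fun (j : Nat) => elimNat (fun (δ : Nat) => Nat) 2 (fun (σ : Nat) => fun (η : Nat) => succ η) j) 0)
  ~> refl Nat (elimNat (fun (j : Nat) => Nat) 2 (fun (δ : Nat) => fun (σ : Nat) => succ σ) 0)
  ~> refl Nat 2
type:
  Eq Nat 2 2


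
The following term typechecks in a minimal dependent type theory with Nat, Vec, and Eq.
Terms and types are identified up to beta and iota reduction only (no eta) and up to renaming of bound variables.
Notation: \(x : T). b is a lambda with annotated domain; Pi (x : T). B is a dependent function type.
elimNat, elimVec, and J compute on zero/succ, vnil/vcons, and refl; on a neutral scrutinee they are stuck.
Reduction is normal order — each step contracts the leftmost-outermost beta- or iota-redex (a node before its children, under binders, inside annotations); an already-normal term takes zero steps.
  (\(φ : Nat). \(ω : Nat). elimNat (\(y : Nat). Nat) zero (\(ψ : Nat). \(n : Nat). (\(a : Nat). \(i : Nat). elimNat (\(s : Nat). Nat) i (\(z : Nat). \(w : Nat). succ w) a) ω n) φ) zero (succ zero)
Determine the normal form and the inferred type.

resulting normal form:
  zero
inferred type:
  Nat
observation: reduction starts at a beta-redex, and 3 normal-order steps reach the normal form.


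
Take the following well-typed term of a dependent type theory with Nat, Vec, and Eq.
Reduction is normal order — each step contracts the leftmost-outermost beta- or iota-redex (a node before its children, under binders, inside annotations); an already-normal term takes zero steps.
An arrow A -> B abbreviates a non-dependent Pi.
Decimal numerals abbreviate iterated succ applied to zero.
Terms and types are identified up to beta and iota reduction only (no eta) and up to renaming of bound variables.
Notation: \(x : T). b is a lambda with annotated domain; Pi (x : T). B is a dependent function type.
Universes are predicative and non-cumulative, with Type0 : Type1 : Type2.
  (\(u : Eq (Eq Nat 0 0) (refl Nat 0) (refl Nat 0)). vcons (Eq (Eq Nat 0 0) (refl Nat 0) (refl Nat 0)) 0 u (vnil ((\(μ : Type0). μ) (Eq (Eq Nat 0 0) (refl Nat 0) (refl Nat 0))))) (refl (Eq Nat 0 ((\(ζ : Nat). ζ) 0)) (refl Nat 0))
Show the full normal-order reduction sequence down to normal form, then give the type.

reduction (normal order):
  (\(u : Eq (Eq Nat 0 0) (refl Nat 0) (refl Nat 0)). vcons (Eq (Eq Nat 0 0) (refl Nat 0) (refl Nat 0)) 0 u (vnil ((\(μ : Type0). μ) (Eq (Eq Nat 0 0) (refl Nat 0) (refl Nat 0))))) (refl (Eq Nat 0 ((\(ζ : Nat). ζ) 0)) (refl Nat 0))
  ~> vcons (Eq (Eq Nat 0 0) (refl Nat 0) (refl Nat 0)) 0 (refl (Eq Nat 0 ((\(u : Nat). u) 0)) (refl Nat 0)) (vnil ((\(μ : Type0). μ) (Eq (Eq Nat 0 0) (refl Nat 0) (refl Nat 0))))
  ~> vcons (Eq (Eq Nat 0 0) (refl Nat 0) (refl Nat 0)) 0 (refl (Eq Nat 0 0) (refl Nat 0)) (vnil ((\(u : Type0). u) (Eq (Eq Nat 0 0) (refl Nat 0) (refl Nat 0))))
  ~> vcons (Eq (Eq Nat 0 0) (refl Nat 0) (refl Nat 0)) 0 (refl (Eq Nat 0 0) (refl Nat 0)) (vnil (Eq (Eq Nat 0 0) (refl Nat 0) (refl Nat 0)))
the term's type:
  Vec (Eq (Eq Nat 0 0) (refl Nat 0) (refl Nat 0)) 1


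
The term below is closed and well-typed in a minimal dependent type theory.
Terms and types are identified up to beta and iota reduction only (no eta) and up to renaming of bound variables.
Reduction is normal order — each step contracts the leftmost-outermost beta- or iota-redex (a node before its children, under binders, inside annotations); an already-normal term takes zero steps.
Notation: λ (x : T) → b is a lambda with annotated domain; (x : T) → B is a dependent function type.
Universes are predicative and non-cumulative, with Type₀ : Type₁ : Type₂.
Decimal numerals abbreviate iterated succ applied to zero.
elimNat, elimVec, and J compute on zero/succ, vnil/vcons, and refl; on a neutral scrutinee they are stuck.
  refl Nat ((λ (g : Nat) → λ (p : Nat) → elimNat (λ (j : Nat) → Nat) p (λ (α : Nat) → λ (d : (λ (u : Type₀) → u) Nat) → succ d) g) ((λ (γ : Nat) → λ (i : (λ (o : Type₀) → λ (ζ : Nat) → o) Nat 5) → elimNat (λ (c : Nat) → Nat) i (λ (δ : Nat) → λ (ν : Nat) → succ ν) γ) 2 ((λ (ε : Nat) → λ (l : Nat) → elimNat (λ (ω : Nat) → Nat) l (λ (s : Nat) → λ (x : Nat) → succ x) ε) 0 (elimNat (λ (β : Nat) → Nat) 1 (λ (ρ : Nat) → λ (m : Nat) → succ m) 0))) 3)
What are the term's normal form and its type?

reduced normal form:
  refl Nat 6
type:
  Eq Nat 6 6


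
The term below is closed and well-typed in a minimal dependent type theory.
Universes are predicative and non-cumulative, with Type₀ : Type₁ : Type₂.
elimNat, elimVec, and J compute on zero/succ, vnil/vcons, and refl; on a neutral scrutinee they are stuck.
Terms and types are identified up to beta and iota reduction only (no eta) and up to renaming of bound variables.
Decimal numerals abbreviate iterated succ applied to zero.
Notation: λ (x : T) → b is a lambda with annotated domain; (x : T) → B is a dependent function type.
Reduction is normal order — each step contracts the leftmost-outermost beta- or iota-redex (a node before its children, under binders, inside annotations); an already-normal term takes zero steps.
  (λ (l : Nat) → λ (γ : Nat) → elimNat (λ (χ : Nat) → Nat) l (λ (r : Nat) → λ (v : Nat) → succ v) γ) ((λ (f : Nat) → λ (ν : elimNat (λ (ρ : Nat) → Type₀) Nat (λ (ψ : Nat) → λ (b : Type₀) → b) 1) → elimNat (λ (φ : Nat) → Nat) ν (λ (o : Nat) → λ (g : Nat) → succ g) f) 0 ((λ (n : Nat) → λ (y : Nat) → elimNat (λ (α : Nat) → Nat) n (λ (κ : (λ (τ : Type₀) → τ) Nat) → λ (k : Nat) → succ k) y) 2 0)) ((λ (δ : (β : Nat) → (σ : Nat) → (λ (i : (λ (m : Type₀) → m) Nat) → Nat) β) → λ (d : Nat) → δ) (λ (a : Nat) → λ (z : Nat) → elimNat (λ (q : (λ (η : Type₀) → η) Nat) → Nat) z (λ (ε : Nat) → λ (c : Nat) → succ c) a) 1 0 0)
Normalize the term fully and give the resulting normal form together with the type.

normal form:
  2
inferred type:
  Nat


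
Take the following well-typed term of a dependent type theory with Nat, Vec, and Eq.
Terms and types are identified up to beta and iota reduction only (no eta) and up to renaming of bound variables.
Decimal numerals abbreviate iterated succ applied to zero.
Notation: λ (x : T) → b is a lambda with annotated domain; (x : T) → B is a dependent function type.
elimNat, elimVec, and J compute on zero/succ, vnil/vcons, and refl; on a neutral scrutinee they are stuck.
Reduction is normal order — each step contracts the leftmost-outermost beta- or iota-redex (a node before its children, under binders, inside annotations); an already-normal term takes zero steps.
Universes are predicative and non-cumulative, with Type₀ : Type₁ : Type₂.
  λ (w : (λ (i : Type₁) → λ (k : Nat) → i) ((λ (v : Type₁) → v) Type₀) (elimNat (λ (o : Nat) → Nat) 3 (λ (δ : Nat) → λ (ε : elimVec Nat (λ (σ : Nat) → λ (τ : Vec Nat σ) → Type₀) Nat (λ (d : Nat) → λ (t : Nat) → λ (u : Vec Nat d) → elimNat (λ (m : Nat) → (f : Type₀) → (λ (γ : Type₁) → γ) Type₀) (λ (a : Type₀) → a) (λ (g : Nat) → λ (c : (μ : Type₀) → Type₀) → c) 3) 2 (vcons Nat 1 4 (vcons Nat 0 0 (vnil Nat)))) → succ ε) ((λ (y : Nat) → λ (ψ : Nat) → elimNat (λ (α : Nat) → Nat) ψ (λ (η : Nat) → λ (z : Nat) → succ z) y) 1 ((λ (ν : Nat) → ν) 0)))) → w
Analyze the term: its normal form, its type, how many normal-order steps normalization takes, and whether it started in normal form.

reduced normal form:
  λ (w : Type₀) → w
the term's type:
  (w : Type₀) → Type₀
reduction steps (normal order): 3
started in normal form: no
first contracted redex: a beta-redex


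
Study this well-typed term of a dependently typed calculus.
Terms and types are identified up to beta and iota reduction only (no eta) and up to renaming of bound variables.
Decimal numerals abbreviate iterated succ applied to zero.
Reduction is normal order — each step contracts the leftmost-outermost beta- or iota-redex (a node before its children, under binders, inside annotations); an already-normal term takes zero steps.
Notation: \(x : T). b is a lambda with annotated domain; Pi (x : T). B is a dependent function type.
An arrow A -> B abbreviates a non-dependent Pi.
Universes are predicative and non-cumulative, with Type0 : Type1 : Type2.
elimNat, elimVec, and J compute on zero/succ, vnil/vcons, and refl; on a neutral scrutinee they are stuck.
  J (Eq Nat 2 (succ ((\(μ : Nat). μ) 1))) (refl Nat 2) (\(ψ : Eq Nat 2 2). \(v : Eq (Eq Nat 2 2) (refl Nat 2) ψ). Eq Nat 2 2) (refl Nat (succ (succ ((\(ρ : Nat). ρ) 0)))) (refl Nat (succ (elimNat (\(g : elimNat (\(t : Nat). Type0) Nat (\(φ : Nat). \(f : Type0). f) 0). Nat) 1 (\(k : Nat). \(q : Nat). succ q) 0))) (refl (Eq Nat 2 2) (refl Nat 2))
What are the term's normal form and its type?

resulting normal form:
  refl Nat 2
the term's type:
  Eq Nat 2 2
observation: reduction starts at a J iota-redex, and 2 normal-order steps reach the normal form.


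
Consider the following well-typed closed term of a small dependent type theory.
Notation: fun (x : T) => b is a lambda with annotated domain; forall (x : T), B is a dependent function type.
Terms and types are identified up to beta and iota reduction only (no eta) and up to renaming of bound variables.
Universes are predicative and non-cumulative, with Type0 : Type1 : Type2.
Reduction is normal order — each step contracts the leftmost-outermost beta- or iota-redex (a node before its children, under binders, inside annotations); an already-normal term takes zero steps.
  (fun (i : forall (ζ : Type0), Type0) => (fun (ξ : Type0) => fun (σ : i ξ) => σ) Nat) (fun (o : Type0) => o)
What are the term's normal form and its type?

normal form:
  fun (i : Nat) => i
inferred type:
  forall (i : Nat), Nat


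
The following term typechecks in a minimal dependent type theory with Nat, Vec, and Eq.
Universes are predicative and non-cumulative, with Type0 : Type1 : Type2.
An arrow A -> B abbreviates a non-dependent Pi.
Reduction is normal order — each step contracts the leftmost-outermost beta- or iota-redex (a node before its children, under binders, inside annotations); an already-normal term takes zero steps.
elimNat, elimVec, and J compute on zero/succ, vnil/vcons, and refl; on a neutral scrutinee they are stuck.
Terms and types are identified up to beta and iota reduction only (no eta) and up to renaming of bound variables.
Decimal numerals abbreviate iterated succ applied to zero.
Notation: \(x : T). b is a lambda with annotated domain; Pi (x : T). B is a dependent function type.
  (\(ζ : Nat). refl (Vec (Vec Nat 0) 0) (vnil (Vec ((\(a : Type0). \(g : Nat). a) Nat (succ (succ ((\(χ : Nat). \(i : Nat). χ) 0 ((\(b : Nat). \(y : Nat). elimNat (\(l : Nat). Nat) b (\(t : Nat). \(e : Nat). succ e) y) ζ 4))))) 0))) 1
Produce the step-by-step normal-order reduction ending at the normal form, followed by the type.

normal-order reduction sequence:
  (\(ζ : Nat). refl (Vec (Vec Nat 0) 0) (vnil (Vec ((\(a : Type0). \(g : Nat). a) Nat (succ (succ ((\(χ : Nat). \(i : Nat). χ) 0 ((\(b : Nat). \(y : Nat). elimNat (\(l : Nat). Nat) b (\(t : Nat). \(e : Nat). succ e) y) ζ 4))))) 0))) 1
  ~> refl (Vec (Vec Nat 0) 0) (vnil (Vec ((\(ζ : Type0). \(a : Nat). ζ) Nat (succ (succ ((\(g : Nat). \(χ : Nat). g) 0 ((\(i : Nat). \(b : Nat). elimNat (\(y : Nat). Nat) i (\(l : Nat). \(t : Nat). succ t) b) 1 4))))) 0))
  ~> refl (Vec (Vec Nat 0) 0) (vnil (Vec ((\(ζ : Nat). Nat) (succ (succ ((\(a : Nat). \(g : Nat). a) 0 ((\(χ : Nat). \(i : Nat). elimNat (\(b : Nat). Nat) χ (\(y : Nat). \(l : Nat). succ l) i) 1 4))))) 0))
  ~> refl (Vec (Vec Nat 0) 0) (vnil (Vec Nat 0))
the term's type:
  Eq (Vec (Vec Nat 0) 0) (vnil (Vec Nat 0)) (vnil (Vec Nat 0))


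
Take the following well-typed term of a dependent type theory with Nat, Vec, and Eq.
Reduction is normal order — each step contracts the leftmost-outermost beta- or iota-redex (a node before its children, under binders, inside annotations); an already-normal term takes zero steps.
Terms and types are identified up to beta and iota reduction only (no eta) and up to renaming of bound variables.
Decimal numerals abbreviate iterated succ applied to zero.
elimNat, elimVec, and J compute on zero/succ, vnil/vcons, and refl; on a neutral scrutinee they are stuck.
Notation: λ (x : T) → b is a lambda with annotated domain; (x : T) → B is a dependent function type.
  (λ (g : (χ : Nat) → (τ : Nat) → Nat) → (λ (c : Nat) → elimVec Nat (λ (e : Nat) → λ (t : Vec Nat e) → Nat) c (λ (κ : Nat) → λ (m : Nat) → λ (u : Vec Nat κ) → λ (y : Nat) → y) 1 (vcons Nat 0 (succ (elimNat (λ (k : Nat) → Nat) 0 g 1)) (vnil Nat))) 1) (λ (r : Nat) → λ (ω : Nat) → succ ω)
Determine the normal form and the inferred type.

reduced normal form:
  1
type:
  Nat


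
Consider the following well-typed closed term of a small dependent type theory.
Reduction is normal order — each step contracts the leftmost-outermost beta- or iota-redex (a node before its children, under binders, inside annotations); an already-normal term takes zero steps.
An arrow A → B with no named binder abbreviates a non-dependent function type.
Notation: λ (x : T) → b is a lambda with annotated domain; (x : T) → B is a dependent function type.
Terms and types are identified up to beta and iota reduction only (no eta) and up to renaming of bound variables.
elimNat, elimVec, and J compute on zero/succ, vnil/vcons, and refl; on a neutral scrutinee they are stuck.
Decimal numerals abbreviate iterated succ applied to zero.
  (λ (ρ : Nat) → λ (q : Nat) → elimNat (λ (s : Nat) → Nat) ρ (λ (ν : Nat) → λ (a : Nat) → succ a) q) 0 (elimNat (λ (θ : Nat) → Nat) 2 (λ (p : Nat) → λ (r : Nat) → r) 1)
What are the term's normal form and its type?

reduced normal form:
  2
type:
  Nat


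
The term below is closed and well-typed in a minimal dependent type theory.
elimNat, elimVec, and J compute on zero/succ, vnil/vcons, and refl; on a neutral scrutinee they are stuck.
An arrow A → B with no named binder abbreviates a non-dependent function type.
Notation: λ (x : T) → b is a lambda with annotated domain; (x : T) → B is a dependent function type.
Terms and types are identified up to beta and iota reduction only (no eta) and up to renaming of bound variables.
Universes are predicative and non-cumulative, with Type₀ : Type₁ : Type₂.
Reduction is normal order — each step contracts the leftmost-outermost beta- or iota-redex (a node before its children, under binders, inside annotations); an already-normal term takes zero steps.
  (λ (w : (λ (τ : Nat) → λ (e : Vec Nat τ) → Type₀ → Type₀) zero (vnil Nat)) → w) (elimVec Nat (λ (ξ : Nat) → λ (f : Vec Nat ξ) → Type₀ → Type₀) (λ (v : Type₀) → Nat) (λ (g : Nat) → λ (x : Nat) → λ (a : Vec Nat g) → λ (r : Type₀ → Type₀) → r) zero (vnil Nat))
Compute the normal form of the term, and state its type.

resulting normal form:
  λ (w : Type₀) → Nat
the term's type:
  Type₀ → Type₀
observation: reduction starts at a beta-redex, and 2 normal-order steps reach the normal form.


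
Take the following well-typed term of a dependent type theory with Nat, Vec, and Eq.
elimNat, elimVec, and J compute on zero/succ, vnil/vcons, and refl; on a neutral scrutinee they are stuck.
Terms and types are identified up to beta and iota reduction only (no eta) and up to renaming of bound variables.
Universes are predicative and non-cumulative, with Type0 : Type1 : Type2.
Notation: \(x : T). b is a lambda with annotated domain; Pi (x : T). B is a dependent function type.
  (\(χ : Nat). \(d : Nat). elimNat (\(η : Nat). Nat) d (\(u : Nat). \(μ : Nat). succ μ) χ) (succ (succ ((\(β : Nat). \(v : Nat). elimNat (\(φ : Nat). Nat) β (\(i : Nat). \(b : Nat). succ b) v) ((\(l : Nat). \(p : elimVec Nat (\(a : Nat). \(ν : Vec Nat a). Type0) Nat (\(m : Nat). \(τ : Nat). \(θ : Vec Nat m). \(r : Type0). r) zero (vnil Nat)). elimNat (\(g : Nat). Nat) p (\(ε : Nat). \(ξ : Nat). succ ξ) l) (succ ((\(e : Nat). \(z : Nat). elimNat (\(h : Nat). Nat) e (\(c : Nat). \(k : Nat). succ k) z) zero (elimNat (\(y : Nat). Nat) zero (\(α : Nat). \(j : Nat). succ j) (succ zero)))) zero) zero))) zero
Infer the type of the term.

type:
  Nat


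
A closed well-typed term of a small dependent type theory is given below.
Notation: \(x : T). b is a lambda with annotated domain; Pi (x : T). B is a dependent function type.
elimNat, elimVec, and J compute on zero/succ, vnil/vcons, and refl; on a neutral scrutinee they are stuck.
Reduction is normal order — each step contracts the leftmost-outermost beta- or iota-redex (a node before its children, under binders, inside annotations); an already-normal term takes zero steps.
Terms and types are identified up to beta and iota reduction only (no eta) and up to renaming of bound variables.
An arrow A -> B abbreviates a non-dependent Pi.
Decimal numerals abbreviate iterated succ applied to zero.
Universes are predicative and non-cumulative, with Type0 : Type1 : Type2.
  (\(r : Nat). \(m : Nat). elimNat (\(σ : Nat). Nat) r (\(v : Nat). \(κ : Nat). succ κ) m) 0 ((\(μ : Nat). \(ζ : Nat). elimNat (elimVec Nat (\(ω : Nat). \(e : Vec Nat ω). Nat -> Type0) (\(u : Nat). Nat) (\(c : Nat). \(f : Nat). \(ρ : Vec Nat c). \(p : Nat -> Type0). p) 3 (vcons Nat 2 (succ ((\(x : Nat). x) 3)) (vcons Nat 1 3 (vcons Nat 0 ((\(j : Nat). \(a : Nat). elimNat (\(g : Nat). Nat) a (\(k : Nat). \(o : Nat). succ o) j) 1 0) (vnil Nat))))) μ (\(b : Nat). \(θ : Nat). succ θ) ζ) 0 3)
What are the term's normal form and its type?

reduced normal form:
  3
type:
  Nat


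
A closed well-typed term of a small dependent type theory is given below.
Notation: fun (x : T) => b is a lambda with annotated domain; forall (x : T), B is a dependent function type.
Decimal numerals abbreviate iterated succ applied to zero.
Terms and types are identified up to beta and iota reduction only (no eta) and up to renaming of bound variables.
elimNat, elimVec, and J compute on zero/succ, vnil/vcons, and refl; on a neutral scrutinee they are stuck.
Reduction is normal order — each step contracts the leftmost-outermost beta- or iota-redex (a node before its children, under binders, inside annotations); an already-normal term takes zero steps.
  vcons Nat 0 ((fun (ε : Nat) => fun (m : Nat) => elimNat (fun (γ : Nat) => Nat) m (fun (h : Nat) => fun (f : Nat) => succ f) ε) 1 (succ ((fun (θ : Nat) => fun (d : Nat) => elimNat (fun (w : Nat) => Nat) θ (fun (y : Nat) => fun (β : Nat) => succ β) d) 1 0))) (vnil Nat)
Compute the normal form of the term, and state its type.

reduced normal form:
  vcons Nat 0 3 (vnil Nat)
the term's type:
  Vec Nat 1
observation: normalization takes exactly 9 steps under the normal-order strategy.


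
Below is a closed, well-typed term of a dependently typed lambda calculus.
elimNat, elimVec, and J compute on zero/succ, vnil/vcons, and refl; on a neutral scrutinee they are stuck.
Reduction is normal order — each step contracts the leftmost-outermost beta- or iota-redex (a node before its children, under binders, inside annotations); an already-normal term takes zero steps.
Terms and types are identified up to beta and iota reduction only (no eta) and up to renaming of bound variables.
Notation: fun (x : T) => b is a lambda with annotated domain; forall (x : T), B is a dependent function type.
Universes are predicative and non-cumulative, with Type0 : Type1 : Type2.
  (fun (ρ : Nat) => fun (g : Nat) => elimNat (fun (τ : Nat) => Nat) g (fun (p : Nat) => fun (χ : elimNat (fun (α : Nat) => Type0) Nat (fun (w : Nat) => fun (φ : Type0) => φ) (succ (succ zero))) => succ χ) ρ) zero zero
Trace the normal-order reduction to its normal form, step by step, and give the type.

normal-order reduction sequence:
  (fun (ρ : Nat) => fun (g : Nat) => elimNat (fun (τ : Nat) => Nat) g (fun (p : Nat) => fun (χ : elimNat (fun (α : Nat) => Type0) Nat (fun (w : Nat) => fun (φ : Type0) => φ) (succ (succ zero))) => succ χ) ρ) zero zero
  ~> (fun (ρ : Nat) => elimNat (fun (g : Nat) => Nat) ρ (fun (τ : Nat) => fun (p : elimNat (fun (χ : Nat) => Type0) Nat (fun (α : Nat) => fun (w : Type0) => w) (succ (succ zero))) => succ p) zero) zero
  ~> elimNat (fun (ρ : Nat) => Nat) zero (fun (g : Nat) => fun (τ : elimNat (fun (p : Nat) => Type0) Nat (fun (χ : Nat) => fun (α : Type0) => α) (succ (succ zero))) => succ τ) zero
  ~> zero
type:
  Nat


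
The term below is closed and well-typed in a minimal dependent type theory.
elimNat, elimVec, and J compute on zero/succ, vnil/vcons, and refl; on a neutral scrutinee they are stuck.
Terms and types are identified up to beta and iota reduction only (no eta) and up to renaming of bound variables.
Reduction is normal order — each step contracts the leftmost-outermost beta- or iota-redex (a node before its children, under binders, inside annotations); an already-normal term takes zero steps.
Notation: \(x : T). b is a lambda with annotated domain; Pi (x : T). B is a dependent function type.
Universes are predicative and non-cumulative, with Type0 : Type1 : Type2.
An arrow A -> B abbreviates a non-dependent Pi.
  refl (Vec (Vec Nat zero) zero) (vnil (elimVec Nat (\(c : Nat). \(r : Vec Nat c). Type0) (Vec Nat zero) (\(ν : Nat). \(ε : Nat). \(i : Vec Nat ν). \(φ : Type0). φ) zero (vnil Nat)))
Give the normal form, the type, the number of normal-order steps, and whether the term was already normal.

normal form:
  refl (Vec (Vec Nat zero) zero) (vnil (Vec Nat zero))
the term's type:
  Eq (Vec (Vec Nat zero) zero) (vnil (Vec Nat zero)) (vnil (Vec Nat zero))
steps to reach normal form (normal order): 1
term was already normal: no
first redex: an elimVec iota-redex


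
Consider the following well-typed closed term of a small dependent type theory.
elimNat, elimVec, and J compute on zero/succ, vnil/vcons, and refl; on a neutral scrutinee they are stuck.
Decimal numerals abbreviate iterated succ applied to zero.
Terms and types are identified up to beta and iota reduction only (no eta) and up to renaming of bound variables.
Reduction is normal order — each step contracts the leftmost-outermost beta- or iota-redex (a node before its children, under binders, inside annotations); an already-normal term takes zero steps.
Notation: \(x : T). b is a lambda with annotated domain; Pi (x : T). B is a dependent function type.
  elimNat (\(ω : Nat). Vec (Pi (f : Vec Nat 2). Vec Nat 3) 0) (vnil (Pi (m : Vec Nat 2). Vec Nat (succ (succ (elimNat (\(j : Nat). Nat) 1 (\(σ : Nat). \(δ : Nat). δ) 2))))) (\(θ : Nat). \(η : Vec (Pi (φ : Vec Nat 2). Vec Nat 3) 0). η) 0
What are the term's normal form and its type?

normal form:
  vnil (Pi (ω : Vec Nat 2). Vec Nat 3)
the term's type:
  Vec (Pi (ω : Vec Nat 2). Vec Nat 3) 0


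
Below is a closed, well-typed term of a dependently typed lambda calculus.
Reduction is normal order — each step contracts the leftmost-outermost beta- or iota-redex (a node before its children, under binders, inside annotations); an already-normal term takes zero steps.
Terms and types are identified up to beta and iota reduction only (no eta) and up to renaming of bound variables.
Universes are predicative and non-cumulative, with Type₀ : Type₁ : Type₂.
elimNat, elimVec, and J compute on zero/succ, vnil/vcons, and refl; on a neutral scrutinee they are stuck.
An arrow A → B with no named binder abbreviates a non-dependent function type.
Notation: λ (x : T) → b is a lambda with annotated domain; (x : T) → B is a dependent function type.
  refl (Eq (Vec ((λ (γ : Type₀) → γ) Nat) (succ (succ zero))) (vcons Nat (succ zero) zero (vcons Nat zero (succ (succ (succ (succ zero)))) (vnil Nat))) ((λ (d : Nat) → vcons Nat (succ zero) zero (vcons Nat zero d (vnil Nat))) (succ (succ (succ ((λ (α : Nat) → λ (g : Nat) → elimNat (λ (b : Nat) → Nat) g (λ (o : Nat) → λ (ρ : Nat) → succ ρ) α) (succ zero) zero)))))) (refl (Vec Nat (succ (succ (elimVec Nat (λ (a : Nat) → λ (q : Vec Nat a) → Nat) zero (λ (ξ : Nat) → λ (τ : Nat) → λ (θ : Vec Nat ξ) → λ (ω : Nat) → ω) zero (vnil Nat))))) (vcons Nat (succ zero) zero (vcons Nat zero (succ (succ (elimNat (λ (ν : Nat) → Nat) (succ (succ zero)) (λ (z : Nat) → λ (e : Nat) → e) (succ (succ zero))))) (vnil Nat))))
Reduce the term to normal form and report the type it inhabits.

normal form:
  refl (Eq (Vec Nat (succ (succ zero))) (vcons Nat (succ zero) zero (vcons Nat zero (succ (succ (succ (succ zero)))) (vnil Nat))) (vcons Nat (succ zero) zero (vcons Nat zero (succ (succ (succ (succ zero)))) (vnil Nat)))) (refl (Vec Nat (succ (succ zero))) (vcons Nat (succ zero) zero (vcons Nat zero (succ (succ (succ (succ zero)))) (vnil Nat))))
type:
  Eq (Eq (Vec Nat (succ (succ zero))) (vcons Nat (succ zero) zero (vcons Nat zero (succ (succ (succ (succ zero)))) (vnil Nat))) (vcons Nat (succ zero) zero (vcons Nat zero (succ (succ (succ (succ zero)))) (vnil Nat)))) (refl (Vec Nat (succ (succ zero))) (vcons Nat (succ zero) zero (vcons Nat zero (succ (succ (succ (succ zero)))) (vnil Nat)))) (refl (Vec Nat (succ (succ zero))) (vcons Nat (succ zero) zero (vcons Nat zero (succ (succ (succ (succ zero)))) (vnil Nat))))
observation: contracting a beta-redex first, the term normalizes in 16 steps.


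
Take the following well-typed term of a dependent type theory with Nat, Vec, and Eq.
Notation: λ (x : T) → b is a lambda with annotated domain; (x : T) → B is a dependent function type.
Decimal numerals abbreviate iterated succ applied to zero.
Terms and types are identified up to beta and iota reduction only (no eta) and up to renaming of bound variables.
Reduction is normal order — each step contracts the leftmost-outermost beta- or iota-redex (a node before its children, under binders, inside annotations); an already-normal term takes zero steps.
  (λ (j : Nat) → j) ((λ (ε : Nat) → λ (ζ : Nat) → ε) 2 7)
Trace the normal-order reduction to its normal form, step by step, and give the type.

normal-order reduction sequence:
  (λ (j : Nat) → j) ((λ (ε : Nat) → λ (ζ : Nat) → ε) 2 7)
  ~> (λ (j : Nat) → λ (ε : Nat) → j) 2 7
  ~> (λ (j : Nat) → 2) 7
  ~> 2
the term's type:
  Nat


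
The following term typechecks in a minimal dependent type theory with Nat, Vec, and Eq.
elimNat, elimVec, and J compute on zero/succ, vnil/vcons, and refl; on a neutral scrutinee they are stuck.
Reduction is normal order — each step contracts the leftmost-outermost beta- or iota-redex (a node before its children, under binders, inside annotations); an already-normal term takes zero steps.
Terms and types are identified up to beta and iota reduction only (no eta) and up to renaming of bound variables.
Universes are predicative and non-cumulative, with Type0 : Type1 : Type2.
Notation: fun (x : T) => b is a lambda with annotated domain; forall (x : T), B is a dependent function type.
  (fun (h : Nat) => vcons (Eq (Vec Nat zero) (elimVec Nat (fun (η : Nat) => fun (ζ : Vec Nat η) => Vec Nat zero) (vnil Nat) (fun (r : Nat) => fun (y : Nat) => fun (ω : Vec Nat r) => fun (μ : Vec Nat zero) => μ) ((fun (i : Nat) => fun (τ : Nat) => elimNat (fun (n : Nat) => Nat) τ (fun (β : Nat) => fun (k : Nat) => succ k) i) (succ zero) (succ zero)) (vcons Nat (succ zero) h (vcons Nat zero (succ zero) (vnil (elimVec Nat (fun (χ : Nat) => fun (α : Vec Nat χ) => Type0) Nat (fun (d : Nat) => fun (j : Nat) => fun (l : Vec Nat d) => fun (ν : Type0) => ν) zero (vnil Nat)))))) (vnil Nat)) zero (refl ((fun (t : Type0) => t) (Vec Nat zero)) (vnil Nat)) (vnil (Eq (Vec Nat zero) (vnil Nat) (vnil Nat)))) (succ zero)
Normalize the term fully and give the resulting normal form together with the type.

resulting normal form:
  vcons (Eq (Vec Nat zero) (vnil Nat) (vnil Nat)) zero (refl (Vec Nat zero) (vnil Nat)) (vnil (Eq (Vec Nat zero) (vnil Nat) (vnil Nat)))
the term's type:
  Vec (Eq (Vec Nat zero) (vnil Nat) (vnil Nat)) (succ zero)
observation: the term reaches its normal form after 13 normal-order steps.


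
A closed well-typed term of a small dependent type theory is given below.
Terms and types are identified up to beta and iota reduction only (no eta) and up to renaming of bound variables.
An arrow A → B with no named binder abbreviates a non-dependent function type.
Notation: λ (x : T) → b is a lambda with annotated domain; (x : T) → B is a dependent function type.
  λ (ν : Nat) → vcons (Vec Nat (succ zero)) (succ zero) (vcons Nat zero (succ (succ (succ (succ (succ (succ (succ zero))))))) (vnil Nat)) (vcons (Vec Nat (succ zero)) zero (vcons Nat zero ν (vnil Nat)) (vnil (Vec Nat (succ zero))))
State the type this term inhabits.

the term's type:
  Nat → Vec (Vec Nat (succ zero)) (succ (succ zero))


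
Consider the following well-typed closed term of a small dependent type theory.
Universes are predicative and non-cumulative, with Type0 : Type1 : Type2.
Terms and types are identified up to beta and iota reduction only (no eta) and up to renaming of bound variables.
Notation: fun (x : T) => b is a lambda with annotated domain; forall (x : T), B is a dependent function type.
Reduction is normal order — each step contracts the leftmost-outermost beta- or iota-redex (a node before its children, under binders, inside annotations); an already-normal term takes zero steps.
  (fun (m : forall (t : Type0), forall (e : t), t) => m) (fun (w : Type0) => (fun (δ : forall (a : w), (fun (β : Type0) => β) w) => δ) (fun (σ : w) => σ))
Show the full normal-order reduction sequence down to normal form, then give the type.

normal-order reduction sequence:
  (fun (m : forall (t : Type0), forall (e : t), t) => m) (fun (w : Type0) => (fun (δ : forall (a : w), (fun (β : Type0) => β) w) => δ) (fun (σ : w) => σ))
  ~> fun (m : Type0) => (fun (t : forall (e : m), (fun (w : Type0) => w) m) => t) (fun (δ : m) => δ)
  ~> fun (m : Type0) => fun (t : m) => t
inferred type:
  forall (m : Type0), forall (t : m), m


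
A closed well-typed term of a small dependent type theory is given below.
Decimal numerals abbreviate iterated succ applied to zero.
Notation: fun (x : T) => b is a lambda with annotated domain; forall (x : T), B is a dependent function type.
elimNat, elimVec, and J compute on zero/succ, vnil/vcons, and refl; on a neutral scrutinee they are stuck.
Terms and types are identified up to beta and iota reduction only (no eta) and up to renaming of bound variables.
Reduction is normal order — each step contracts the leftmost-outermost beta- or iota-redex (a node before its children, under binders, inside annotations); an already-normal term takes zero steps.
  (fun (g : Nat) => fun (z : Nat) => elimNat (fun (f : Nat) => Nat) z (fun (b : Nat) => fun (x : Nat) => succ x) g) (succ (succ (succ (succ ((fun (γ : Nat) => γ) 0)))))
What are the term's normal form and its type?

normal form:
  fun (g : Nat) => succ (succ (succ (succ g)))
type:
  forall (g : Nat), Nat


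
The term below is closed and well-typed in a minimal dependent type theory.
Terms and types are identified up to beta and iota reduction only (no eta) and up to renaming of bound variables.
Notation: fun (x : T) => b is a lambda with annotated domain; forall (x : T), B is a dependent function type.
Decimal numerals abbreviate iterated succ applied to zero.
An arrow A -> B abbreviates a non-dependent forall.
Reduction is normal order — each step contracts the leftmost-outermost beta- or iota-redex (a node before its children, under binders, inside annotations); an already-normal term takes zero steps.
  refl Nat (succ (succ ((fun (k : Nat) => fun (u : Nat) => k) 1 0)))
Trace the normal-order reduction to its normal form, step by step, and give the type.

normal-order reduction sequence:
  refl Nat (succ (succ ((fun (k : Nat) => fun (u : Nat) => k) 1 0)))
  ~> refl Nat (succ (succ ((fun (k : Nat) => 1) 0)))
  ~> refl Nat 3
type:
  Eq Nat 3 3


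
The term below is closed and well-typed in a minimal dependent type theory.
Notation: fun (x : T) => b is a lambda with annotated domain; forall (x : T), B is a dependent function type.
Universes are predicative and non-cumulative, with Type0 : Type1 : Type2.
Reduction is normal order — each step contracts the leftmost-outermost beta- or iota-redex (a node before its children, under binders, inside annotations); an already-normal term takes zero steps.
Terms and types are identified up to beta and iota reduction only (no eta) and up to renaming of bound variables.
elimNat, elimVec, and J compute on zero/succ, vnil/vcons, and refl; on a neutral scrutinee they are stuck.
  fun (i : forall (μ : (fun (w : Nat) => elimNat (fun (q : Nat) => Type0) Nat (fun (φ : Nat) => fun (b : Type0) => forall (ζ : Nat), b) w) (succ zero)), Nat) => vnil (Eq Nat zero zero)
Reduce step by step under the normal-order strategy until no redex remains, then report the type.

normal-order reduction sequence:
  fun (i : forall (μ : (fun (w : Nat) => elimNat (fun (q : Nat) => Type0) Nat (fun (φ : Nat) => fun (b : Type0) => forall (ζ : Nat), b) w) (succ zero)), Nat) => vnil (Eq Nat zero zero)
  ~> fun (i : forall (μ : elimNat (fun (w : Nat) => Type0) Nat (fun (q : Nat) => fun (φ : Type0) => forall (b : Nat), φ) (succ zero)), Nat) => vnil (Eq Nat zero zero)
  ~> fun (i : forall (μ : (fun (w : Nat) => fun (q : Type0) => forall (φ : Nat), q) zero (elimNat (fun (b : Nat) => Type0) Nat (fun (ζ : Nat) => fun (α : Type0) => forall (v : Nat), α) zero)), Nat) => vnil (Eq Nat zero zero)
  ~> fun (i : forall (μ : (fun (w : Type0) => forall (q : Nat), w) (elimNat (fun (φ : Nat) => Type0) Nat (fun (b : Nat) => fun (ζ : Type0) => forall (α : Nat), ζ) zero)), Nat) => vnil (Eq Nat zero zero)
  ~> fun (i : forall (μ : forall (w : Nat), elimNat (fun (q : Nat) => Type0) Nat (fun (φ : Nat) => fun (b : Type0) => forall (ζ : Nat), b) zero), Nat) => vnil (Eq Nat zero zero)
  ~> fun (i : forall (μ : forall (w : Nat), Nat), Nat) => vnil (Eq Nat zero zero)
type:
  forall (i : forall (μ : forall (w : Nat), Nat), Nat), Vec (Eq Nat zero zero) zero


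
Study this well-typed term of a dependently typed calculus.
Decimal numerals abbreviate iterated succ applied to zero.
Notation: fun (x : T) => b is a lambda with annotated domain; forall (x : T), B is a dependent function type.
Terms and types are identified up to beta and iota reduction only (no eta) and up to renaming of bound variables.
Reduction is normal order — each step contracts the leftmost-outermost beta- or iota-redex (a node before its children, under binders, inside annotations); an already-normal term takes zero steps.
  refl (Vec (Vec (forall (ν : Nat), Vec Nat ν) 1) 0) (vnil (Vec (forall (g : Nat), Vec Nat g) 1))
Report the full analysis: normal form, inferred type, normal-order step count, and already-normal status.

reduced normal form:
  refl (Vec (Vec (forall (ν : Nat), Vec Nat ν) 1) 0) (vnil (Vec (forall (g : Nat), Vec Nat g) 1))
type:
  Eq (Vec (Vec (forall (ν : Nat), Vec Nat ν) 1) 0) (vnil (Vec (forall (g : Nat), Vec Nat g) 1)) (vnil (Vec (forall (f : Nat), Vec Nat f) 1))
reduction steps (normal order): 0
started in normal form: yes


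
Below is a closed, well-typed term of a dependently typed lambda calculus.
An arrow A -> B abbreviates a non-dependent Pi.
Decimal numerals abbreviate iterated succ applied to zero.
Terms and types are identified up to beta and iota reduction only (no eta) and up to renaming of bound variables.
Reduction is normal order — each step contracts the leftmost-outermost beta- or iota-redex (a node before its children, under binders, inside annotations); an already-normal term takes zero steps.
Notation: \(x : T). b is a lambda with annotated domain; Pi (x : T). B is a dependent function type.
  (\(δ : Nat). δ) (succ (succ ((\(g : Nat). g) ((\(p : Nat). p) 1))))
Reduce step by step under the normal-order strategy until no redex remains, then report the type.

normal-order reduction sequence:
  (\(δ : Nat). δ) (succ (succ ((\(g : Nat). g) ((\(p : Nat). p) 1))))
  ~> succ (succ ((\(δ : Nat). δ) ((\(g : Nat). g) 1)))
  ~> succ (succ ((\(δ : Nat). δ) 1))
  ~> 3
inferred type:
  Nat


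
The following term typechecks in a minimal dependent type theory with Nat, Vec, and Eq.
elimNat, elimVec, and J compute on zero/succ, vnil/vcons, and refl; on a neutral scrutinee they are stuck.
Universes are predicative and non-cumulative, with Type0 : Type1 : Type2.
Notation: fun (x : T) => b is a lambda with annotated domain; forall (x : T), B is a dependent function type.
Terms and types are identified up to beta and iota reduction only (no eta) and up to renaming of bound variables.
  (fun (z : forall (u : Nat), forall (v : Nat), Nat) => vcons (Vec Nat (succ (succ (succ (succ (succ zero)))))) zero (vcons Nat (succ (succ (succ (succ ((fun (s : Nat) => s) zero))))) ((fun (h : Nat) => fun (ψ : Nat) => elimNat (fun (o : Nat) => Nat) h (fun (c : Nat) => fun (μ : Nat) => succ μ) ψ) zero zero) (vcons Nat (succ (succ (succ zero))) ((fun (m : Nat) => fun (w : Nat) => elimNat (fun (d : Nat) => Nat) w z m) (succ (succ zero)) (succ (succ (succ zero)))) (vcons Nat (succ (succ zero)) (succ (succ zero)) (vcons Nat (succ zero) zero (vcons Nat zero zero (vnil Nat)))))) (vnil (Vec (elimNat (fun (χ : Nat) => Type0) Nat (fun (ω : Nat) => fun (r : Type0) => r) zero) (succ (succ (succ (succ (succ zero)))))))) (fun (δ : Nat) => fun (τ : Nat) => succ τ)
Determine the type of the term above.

inferred type:
  Vec (Vec Nat (succ (succ (succ (succ (succ zero)))))) (succ zero)


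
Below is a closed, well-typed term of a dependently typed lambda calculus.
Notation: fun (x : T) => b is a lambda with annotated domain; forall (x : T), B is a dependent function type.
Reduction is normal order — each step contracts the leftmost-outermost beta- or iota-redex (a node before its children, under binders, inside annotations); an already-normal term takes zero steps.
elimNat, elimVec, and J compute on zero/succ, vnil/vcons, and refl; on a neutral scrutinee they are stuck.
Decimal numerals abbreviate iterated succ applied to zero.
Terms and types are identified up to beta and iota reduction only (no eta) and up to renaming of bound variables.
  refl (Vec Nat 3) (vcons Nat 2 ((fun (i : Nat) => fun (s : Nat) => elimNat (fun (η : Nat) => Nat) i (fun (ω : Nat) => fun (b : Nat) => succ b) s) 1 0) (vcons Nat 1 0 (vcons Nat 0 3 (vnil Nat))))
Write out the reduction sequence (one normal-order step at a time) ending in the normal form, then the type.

reduction (normal order):
  refl (Vec Nat 3) (vcons Nat 2 ((fun (i : Nat) => fun (s : Nat) => elimNat (fun (η : Nat) => Nat) i (fun (ω : Nat) => fun (b : Nat) => succ b) s) 1 0) (vcons Nat 1 0 (vcons Nat 0 3 (vnil Nat))))
  ~> refl (Vec Nat 3) (vcons Nat 2 ((fun (i : Nat) => elimNat (fun (s : Nat) => Nat) 1 (fun (η : Nat) => fun (ω : Nat) => succ ω) i) 0) (vcons Nat 1 0 (vcons Nat 0 3 (vnil Nat))))
  ~> refl (Vec Nat 3) (vcons Nat 2 (elimNat (fun (i : Nat) => Nat) 1 (fun (s : Nat) => fun (η : Nat) => succ η) 0) (vcons Nat 1 0 (vcons Nat 0 3 (vnil Nat))))
  ~> refl (Vec Nat 3) (vcons Nat 2 1 (vcons Nat 1 0 (vcons Nat 0 3 (vnil Nat))))
type:
  Eq (Vec Nat 3) (vcons Nat 2 1 (vcons Nat 1 0 (vcons Nat 0 3 (vnil Nat)))) (vcons Nat 2 1 (vcons Nat 1 0 (vcons Nat 0 3 (vnil Nat))))
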